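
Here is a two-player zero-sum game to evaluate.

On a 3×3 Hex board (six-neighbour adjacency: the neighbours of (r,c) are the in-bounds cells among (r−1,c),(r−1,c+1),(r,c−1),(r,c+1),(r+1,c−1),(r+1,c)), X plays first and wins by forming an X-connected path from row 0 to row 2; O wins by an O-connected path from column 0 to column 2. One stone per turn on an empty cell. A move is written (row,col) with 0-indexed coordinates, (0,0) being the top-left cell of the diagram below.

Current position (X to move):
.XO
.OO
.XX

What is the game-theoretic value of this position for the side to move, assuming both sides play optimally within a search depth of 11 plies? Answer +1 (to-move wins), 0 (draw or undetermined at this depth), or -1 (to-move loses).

value(.XO/.OO/.XX, X) = -1

p1 X@[.XO/.OO/.XX]: (0,0)[XXO/.OO/.XX]-1* (1,0)[.XO/XOO/.XX]-1 (2,0)[.XO/.OO/XXX]-1
p2 O@[XXO/.OO/.XX]: (1,0)[XXO/OOO/.XX]+1* (2,0)[XXO/.OO/OXX]+1
p3 X@[XXO/OOO/.XX] terminal -1; root [.XO/.OO/.XX] d11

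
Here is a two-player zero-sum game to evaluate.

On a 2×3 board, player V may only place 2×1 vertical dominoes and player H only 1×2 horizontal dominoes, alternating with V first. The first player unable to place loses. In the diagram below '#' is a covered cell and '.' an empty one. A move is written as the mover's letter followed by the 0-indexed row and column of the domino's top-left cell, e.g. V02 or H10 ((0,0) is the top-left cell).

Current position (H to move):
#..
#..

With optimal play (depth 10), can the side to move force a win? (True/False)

H winning at [#../#..]: True

p1 H@[#../#..]: H01[###/#..]+1* H11[#../###]+1
p2 V@[###/#..] terminal -1; root [#../#..] d10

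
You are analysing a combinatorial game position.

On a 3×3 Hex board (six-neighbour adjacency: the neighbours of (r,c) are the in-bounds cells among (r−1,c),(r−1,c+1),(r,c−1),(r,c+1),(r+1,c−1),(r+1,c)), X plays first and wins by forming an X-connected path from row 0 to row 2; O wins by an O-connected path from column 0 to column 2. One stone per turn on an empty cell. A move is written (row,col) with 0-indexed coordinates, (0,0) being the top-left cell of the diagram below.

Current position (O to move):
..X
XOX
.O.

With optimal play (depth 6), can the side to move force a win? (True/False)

O winning at [..X/XOX/.O.]: False

p1 O@[..X/XOX/.O.]: (0,0)[O.X/XOX/.O.]-1* (0,1)[.OX/XOX/.O.]-1 (2,0)[..X/XOX/OO.]-1 (2,2)[..X/XOX/.OO]-1
p2 X@[O.X/XOX/.O.]: (0,1)[OXX/XOX/.O.]+1* (2,0)[O.X/XOX/XO.]+1 (2,2)[O.X/XOX/.OX]+1
p3 O@[OXX/XOX/.O.]: (2,0)[OXX/XOX/OO.]-1* (2,2)[OXX/XOX/.OO]-1
p4 X@[OXX/XOX/OO.]: (2,2)[OXX/XOX/OOX]+1*
p5 O@[OXX/XOX/OOX] terminal -1; root [..X/XOX/.O.] d6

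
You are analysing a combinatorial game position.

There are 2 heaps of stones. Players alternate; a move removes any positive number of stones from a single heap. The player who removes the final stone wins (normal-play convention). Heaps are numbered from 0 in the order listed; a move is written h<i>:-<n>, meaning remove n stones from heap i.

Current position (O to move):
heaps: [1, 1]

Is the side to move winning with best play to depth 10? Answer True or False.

p1 O@[(1,1)]: h0:-1[(0,1)]-1* h1:-1[(1,0)]-1
p2 X@[(0,1)]: h1:-1[(0,0)]+1*
p3 O@[(0,0)] terminal -1; root [(1,1)] d10

O winning at [(1,1)]: False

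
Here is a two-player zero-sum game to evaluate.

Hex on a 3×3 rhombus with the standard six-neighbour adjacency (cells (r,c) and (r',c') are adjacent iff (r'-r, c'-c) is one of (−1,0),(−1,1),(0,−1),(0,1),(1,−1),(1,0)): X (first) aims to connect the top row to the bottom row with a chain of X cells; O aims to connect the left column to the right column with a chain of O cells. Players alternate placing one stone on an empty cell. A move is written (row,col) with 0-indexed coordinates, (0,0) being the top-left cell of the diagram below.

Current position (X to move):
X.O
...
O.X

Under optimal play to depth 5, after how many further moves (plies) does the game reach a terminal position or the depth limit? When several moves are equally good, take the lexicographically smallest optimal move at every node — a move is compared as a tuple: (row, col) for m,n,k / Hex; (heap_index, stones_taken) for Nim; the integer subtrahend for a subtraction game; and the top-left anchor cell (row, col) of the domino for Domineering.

PV length from [X.O/.../O.X]: 5 plies

ply 1, X at X.O/.../O.X | (0,1)=-1→XXO/.../O.X; (1,0)=-1→X.O/X../O.X; (1,1)=+1→X.O/.X./O.X*; (1,2)=-1→X.O/..X/O.X; (2,1)=-1→X.O/.../OXX
ply 2, O at X.O/.X./O.X | (0,1)=-1→XOO/.X./O.X*; (1,0)=-1→X.O/OX./O.X; (1,2)=-1→X.O/.XO/O.X; (2,1)=-1→X.O/.X./OOX
ply 3, X at XOO/.X./O.X | (1,0)=+1→XOO/XX./O.X*; (1,2)=-1→XOO/.XX/O.X; (2,1)=-1→XOO/.X./OXX
ply 4, O at XOO/XX./O.X | (1,2)=-1→XOO/XXO/O.X*; (2,1)=-1→XOO/XX./OOX
ply 5, X at XOO/XXO/O.X | (2,1)=+1→XOO/XXO/OXX*
ply 6: XOO/XXO/OXX is terminal -1 (O); from X.O/.../O.X depth 5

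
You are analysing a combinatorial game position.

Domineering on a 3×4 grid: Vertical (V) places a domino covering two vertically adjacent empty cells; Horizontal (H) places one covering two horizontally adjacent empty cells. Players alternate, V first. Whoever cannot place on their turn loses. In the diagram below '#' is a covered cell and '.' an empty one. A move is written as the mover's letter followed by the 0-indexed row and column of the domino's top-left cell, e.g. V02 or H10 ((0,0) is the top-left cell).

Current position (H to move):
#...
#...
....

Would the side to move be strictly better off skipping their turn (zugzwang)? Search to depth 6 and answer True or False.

zugzwang(#.../#.../...., H) = False

[#.../#.../....] H move#1: H01:-1/###./#.../...., H02:-1/#.##/#.../...., H11:+1/#.../###./....*, H12:+1/#.../#.##/...., H20:-1/#.../#.../##.., H21:-1/#.../#.../.##., H22:-1/#.../#.../..##
[#.../###./....] V move#2: V03:-1/#..#/####/....*, V13:-1/#.../####/...#
[#..#/####/....] H move#3: H01:+1/####/####/....*, H20:+1/#..#/####/##.., H21:+1/#..#/####/.##., H22:+1/#..#/####/..##
[####/####/....] end (terminal -1, V#4); searched #.../#.../.... to 6
pass branch (V moves first from the same position):
  | [#.../#.../....] V move#1: V01:-1/##../##../...., V02:+1/#.#./#.#./....*, V03:-1/#..#/#..#/...., V11:-1/#.../##../.#.., V12:+1/#.../#.#./..#., V13:-1/#.../#..#/...#
  | [#.#./#.#./....] H move#2: H20:-1/#.#./#.#./##..*, H21:-1/#.#./#.#./.##., H22:-1/#.#./#.#./..##
  | [#.#./#.#./##..] V move#3: V01:+1/###./###./##..*, V03:+1/#.##/#.##/##.., V13:+1/#.#./#.##/##.#
  | [###./###./##..] H move#4: H22:-1/###./###./####*
  | [###./###./####] V move#5: V03:+1/####/####/####*
  | [####/####/####] end (terminal -1, H#6); searched #.../#.../.... to 6
H moving scores +1; H passing scores -1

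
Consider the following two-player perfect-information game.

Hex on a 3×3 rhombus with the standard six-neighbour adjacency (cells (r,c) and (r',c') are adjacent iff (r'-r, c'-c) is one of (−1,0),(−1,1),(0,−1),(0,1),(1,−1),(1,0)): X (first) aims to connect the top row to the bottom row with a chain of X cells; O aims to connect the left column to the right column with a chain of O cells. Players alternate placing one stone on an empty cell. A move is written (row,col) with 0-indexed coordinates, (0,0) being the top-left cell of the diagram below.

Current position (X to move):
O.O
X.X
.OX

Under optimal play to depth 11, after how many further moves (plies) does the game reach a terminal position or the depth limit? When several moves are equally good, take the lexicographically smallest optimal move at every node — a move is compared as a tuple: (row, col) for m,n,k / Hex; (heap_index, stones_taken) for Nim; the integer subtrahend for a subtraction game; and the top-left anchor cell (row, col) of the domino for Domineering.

ply 1, X at O.O/X.X/.OX | (0,1)=+1→OXO/X.X/.OX*; (1,1)=-1→O.O/XXX/.OX; (2,0)=-1→O.O/X.X/XOX
ply 2, O at OXO/X.X/.OX | (1,1)=-1→OXO/XOX/.OX*; (2,0)=-1→OXO/X.X/OOX
ply 3, X at OXO/XOX/.OX | (2,0)=+1→OXO/XOX/XOX*
ply 4: OXO/XOX/XOX is terminal -1 (O); from O.O/X.X/.OX depth 11

PV length from [O.O/X.X/.OX]: 3 plies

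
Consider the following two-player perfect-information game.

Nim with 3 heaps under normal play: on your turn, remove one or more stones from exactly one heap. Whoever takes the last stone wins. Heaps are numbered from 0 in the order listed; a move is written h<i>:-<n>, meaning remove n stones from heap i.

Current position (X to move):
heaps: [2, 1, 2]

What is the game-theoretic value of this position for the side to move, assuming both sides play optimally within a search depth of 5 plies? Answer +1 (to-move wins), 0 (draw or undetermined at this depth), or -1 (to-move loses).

[(2,1,2)] X move#1: h0:-1:-1/(1,1,2), h0:-2:-1/(0,1,2), h1:-1:+1/(2,0,2)*, h2:-1:-1/(2,1,1), h2:-2:-1/(2,1,0)
[(2,0,2)] O move#2: h0:-1:-1/(1,0,2)*, h0:-2:-1/(0,0,2), h2:-1:-1/(2,0,1), h2:-2:-1/(2,0,0)
[(1,0,2)] X move#3: h0:-1:-1/(0,0,2), h2:-1:+1/(1,0,1)*, h2:-2:-1/(1,0,0)
[(1,0,1)] O move#4: h0:-1:-1/(0,0,1)*, h2:-1:-1/(1,0,0)
[(0,0,1)] X move#5: h2:-1:+1/(0,0,0)*
[(0,0,0)] end (terminal -1, O#6); searched (2,1,2) to 5

value((2,1,2), X) = +1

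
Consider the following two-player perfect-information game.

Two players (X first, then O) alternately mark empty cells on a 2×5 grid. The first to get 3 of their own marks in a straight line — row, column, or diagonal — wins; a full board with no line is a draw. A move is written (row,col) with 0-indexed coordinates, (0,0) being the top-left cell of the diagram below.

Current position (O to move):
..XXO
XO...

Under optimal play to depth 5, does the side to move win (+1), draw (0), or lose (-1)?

[..XXO/XO...] O move#1: (0,0):-1/O.XXO/XO..., (0,1):+0/.OXXO/XO...*, (1,2):-1/..XXO/XOO.., (1,3):-1/..XXO/XO.O., (1,4):-1/..XXO/XO..O
[.OXXO/XO...] X move#2: (0,0):+0/XOXXO/XO...*, (1,2):+0/.OXXO/XOX.., (1,3):+0/.OXXO/XO.X., (1,4):+0/.OXXO/XO..X
[XOXXO/XO...] O move#3: (1,2):+0/XOXXO/XOO..*, (1,3):+0/XOXXO/XO.O., (1,4):+0/XOXXO/XO..O
[XOXXO/XOO..] X move#4: (1,3):+0/XOXXO/XOOX.*, (1,4):-1/XOXXO/XOO.X
[XOXXO/XOOX.] O move#5: (1,4):+0/XOXXO/XOOXO*
[XOXXO/XOOXO] end (terminal +0, X#6); searched ..XXO/XO... to 5

value(..XXO/XO..., O) = 0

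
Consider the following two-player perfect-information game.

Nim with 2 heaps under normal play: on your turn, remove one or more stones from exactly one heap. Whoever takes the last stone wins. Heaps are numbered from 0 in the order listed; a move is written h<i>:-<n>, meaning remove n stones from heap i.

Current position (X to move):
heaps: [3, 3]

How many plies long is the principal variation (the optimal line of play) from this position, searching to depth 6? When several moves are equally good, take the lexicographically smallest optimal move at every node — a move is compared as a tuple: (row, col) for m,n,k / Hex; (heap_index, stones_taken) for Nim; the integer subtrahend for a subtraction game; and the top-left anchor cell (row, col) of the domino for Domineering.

PV length from [(3,3)]: 6 plies

p1 X@[(3,3)]: h0:-1[(2,3)]-1* h0:-2[(1,3)]-1 h0:-3[(0,3)]-1 h1:-1[(3,2)]-1 h1:-2[(3,1)]-1 h1:-3[(3,0)]-1
p2 O@[(2,3)]: h0:-1[(1,3)]-1 h0:-2[(0,3)]-1 h1:-1[(2,2)]+1* h1:-2[(2,1)]-1 h1:-3[(2,0)]-1
p3 X@[(2,2)]: h0:-1[(1,2)]-1* h0:-2[(0,2)]-1 h1:-1[(2,1)]-1 h1:-2[(2,0)]-1
p4 O@[(1,2)]: h0:-1[(0,2)]-1 h1:-1[(1,1)]+1* h1:-2[(1,0)]-1
p5 X@[(1,1)]: h0:-1[(0,1)]-1* h1:-1[(1,0)]-1
p6 O@[(0,1)]: h1:-1[(0,0)]+1*
p7 X@[(0,0)] terminal -1; root [(3,3)] d6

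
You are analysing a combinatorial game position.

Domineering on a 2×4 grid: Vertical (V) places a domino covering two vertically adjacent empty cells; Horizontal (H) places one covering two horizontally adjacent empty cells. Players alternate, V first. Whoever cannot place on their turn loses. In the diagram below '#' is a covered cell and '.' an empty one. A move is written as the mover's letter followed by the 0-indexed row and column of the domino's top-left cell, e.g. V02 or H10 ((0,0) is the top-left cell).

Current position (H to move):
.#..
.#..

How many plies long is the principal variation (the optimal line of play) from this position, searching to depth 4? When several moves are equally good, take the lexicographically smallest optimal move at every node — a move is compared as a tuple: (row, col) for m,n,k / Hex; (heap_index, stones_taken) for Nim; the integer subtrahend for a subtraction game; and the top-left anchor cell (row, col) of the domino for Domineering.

p1 H@[.#../.#..]: H02[.###/.#..]+1* H12[.#../.###]+1
p2 V@[.###/.#..]: V00[####/##..]-1*
p3 H@[####/##..]: H12[####/####]+1*
p4 V@[####/####] terminal -1; root [.#../.#..] d4

PV length from [.#../.#..]: 3 plies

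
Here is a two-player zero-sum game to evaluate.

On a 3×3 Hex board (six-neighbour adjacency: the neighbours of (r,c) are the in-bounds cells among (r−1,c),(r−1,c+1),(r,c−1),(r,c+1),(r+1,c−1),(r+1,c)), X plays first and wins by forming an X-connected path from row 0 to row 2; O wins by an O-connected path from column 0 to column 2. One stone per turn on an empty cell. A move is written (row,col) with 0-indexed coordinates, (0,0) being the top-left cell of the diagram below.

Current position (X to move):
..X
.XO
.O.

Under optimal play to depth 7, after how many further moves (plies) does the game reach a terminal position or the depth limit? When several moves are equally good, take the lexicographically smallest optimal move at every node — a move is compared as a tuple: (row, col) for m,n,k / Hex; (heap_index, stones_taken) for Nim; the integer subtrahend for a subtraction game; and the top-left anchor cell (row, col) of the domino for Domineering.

PV length from [..X/.XO/.O.]: 1 ply

[..X/.XO/.O.] X move#1: (0,0):-1/X.X/.XO/.O., (0,1):-1/.XX/.XO/.O., (1,0):-1/..X/XXO/.O., (2,0):+1/..X/.XO/XO.*, (2,2):-1/..X/.XO/.OX
[..X/.XO/XO.] end (terminal -1, O#2); searched ..X/.XO/.O. to 7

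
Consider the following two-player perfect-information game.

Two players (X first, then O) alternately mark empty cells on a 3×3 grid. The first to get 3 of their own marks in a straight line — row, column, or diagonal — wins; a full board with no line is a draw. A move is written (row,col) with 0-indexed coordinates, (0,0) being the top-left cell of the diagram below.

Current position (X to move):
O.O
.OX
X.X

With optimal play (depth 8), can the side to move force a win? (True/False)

X winning at [O.O/.OX/X.X]: True

[O.O/.OX/X.X] X move#1: (0,1):+0/OXO/.OX/X.X, (1,0):-1/O.O/XOX/X.X, (2,1):+1/O.O/.OX/XXX*
[O.O/.OX/XXX] end (terminal -1, O#2); searched O.O/.OX/X.X to 8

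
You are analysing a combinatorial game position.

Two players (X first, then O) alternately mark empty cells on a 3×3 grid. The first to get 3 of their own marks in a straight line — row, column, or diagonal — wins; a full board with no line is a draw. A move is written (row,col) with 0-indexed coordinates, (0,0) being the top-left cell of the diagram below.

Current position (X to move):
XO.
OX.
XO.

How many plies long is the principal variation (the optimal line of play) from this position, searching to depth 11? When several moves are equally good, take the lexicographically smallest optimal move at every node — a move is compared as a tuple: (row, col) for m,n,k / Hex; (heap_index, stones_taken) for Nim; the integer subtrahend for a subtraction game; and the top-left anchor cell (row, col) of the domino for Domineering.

PV length from [XO./OX./XO.]: 1 ply

ply 1, X at XO./OX./XO. | (0,2)=+1→XOX/OX./XO.*; (1,2)=+1→XO./OXX/XO.; (2,2)=+1→XO./OX./XOX
ply 2: XOX/OX./XO. is terminal -1 (O); from XO./OX./XO. depth 11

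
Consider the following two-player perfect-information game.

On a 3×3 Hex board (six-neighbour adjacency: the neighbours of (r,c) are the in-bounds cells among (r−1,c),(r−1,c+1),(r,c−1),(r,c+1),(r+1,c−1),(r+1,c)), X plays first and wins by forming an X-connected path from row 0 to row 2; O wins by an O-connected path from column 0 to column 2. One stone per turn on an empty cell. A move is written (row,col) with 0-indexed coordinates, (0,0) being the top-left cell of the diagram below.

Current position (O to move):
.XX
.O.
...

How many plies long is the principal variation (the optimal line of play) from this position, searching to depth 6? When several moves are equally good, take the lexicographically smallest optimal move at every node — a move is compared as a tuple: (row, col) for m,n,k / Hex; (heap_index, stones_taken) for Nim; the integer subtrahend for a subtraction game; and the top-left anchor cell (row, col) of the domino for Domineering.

[.XX/.O./...] O move#1: (0,0):-1/OXX/.O./..., (1,0):-1/.XX/OO./..., (1,2):+1/.XX/.OO/...*, (2,0):-1/.XX/.O./O.., (2,1):+1/.XX/.O./.O., (2,2):+1/.XX/.O./..O
[.XX/.OO/...] X move#2: (0,0):-1/XXX/.OO/...*, (1,0):-1/.XX/XOO/..., (2,0):-1/.XX/.OO/X.., (2,1):-1/.XX/.OO/.X., (2,2):-1/.XX/.OO/..X
[XXX/.OO/...] O move#3: (1,0):+1/XXX/OOO/...*, (2,0):+1/XXX/.OO/O.., (2,1):+1/XXX/.OO/.O., (2,2):+1/XXX/.OO/..O
[XXX/OOO/...] end (terminal -1, X#4); searched .XX/.O./... to 6

PV length from [.XX/.O./...]: 3 plies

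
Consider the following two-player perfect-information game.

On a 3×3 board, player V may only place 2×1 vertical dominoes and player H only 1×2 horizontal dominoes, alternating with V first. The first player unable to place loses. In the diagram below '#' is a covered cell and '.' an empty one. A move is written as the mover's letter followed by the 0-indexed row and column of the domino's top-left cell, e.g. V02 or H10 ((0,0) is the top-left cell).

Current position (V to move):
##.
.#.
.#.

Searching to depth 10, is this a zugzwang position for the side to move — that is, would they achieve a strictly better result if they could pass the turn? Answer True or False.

ply 1, V at ##./.#./.#. | V02=+1→###/.##/.#.*; V10=+1→##./##./##.; V12=+1→##./.##/.##
ply 2: ###/.##/.#. is terminal -1 (H); from ##./.#./.#. depth 10
pass branch (H moves first from the same position):
  | ply 1: ##./.#./.#. is terminal -1 (H); from ##./.#./.#. depth 10
V moving scores +1; V passing scores +1

zugzwang(##./.#./.#., V) = False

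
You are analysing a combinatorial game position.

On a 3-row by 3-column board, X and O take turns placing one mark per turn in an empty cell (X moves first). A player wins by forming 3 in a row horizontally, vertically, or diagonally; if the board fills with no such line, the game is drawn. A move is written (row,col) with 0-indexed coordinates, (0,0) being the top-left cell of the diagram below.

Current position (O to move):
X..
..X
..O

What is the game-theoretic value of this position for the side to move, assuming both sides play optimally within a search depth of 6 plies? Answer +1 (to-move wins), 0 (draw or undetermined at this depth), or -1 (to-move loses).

p1 O@[X../..X/..O]: (0,1)[XO./..X/..O]-1 (0,2)[X.O/..X/..O]-1 (1,0)[X../O.X/..O]+0* (1,1)[X../.OX/..O]+0 (2,0)[X../..X/O.O]+0 (2,1)[X../..X/.OO]-1
p2 X@[X../O.X/..O]: (0,1)[XX./O.X/..O]+0* (0,2)[X.X/O.X/..O]+0 (1,1)[X../OXX/..O]+0 (2,0)[X../O.X/X.O]+0 (2,1)[X../O.X/.XO]+0
p3 O@[XX./O.X/..O]: (0,2)[XXO/O.X/..O]+0* (1,1)[XX./OOX/..O]-1 (2,0)[XX./O.X/O.O]-1 (2,1)[XX./O.X/.OO]-1
p4 X@[XXO/O.X/..O]: (1,1)[XXO/OXX/..O]+0* (2,0)[XXO/O.X/X.O]+0 (2,1)[XXO/O.X/.XO]+0
p5 O@[XXO/OXX/..O]: (2,0)[XXO/OXX/O.O]-1 (2,1)[XXO/OXX/.OO]+0*
p6 X@[XXO/OXX/.OO]: (2,0)[XXO/OXX/XOO]+0*
p7 O@[XXO/OXX/XOO] terminal +0; root [X../..X/..O] d6

value(X../..X/..O, O) = 0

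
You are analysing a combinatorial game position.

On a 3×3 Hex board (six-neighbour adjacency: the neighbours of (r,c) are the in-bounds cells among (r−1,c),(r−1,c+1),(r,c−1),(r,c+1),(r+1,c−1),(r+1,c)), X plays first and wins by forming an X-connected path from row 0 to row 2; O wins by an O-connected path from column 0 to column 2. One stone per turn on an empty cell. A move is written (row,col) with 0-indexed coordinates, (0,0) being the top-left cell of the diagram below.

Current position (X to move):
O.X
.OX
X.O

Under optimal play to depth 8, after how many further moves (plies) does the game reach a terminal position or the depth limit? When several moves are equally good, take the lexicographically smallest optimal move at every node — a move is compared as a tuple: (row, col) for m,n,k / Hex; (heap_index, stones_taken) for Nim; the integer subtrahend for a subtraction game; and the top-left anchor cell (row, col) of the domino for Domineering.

[O.X/.OX/X.O] X move#1: (0,1):+1/OXX/.OX/X.O*, (1,0):+1/O.X/XOX/X.O, (2,1):+1/O.X/.OX/XXO
[OXX/.OX/X.O] O move#2: (1,0):-1/OXX/OOX/X.O*, (2,1):-1/OXX/.OX/XOO
[OXX/OOX/X.O] X move#3: (2,1):+1/OXX/OOX/XXO*
[OXX/OOX/XXO] end (terminal -1, O#4); searched O.X/.OX/X.O to 8

PV length from [O.X/.OX/X.O]: 3 plies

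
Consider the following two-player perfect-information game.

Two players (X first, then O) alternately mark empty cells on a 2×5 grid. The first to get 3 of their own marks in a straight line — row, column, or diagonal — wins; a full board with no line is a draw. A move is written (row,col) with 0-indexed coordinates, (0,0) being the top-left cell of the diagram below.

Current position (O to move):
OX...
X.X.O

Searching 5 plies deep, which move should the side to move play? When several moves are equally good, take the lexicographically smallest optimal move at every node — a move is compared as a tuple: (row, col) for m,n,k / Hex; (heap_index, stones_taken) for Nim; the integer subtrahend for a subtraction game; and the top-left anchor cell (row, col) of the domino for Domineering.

O's best at [OX.../X.X.O]: (1,1)

ply 1, O at OX.../X.X.O | (0,2)=-1→OXO../X.X.O; (0,3)=-1→OX.O./X.X.O; (0,4)=-1→OX..O/X.X.O; (1,1)=+0→OX.../XOX.O*; (1,3)=-1→OX.../X.XOO
ply 2, X at OX.../XOX.O | (0,2)=+0→OXX../XOX.O*; (0,3)=+0→OX.X./XOX.O; (0,4)=+0→OX..X/XOX.O; (1,3)=+0→OX.../XOXXO
ply 3, O at OXX../XOX.O | (0,3)=+0→OXXO./XOX.O*; (0,4)=-1→OXX.O/XOX.O; (1,3)=-1→OXX../XOXOO
ply 4, X at OXXO./XOX.O | (0,4)=+0→OXXOX/XOX.O*; (1,3)=+0→OXXO./XOXXO
ply 5, O at OXXOX/XOX.O | (1,3)=+0→OXXOX/XOXOO*
ply 6: OXXOX/XOXOO is terminal +0 (X); from OX.../X.X.O depth 5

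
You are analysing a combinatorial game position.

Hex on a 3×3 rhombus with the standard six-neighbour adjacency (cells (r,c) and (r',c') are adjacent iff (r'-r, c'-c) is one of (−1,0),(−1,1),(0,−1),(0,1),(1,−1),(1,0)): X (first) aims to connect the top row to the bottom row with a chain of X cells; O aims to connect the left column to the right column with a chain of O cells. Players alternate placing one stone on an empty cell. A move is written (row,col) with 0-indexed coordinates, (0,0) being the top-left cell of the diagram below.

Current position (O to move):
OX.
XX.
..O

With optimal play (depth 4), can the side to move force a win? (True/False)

[OX./XX./..O] O move#1: (0,2):-1/OXO/XX./..O*, (1,2):-1/OX./XXO/..O, (2,0):-1/OX./XX./O.O, (2,1):-1/OX./XX./.OO
[OXO/XX./..O] X move#2: (1,2):+1/OXO/XXX/..O*, (2,0):+1/OXO/XX./X.O, (2,1):+1/OXO/XX./.XO
[OXO/XXX/..O] O move#3: (2,0):-1/OXO/XXX/O.O*, (2,1):-1/OXO/XXX/.OO
[OXO/XXX/O.O] X move#4: (2,1):+1/OXO/XXX/OXO*
[OXO/XXX/OXO] end (terminal -1, O#5); searched OX./XX./..O to 4

O winning at [OX./XX./..O]: False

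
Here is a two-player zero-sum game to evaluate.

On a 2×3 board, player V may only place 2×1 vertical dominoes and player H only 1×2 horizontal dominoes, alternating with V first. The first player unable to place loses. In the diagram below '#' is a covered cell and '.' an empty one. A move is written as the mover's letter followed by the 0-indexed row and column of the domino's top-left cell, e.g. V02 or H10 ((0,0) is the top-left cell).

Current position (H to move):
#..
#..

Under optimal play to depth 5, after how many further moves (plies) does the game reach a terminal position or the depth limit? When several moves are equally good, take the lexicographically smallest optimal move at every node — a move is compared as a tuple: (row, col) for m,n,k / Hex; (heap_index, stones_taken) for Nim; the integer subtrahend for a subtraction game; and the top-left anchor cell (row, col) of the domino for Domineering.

p1 H@[#../#..]: H01[###/#..]+1* H11[#../###]+1
p2 V@[###/#..] terminal -1; root [#../#..] d5

PV length from [#../#..]: 1 ply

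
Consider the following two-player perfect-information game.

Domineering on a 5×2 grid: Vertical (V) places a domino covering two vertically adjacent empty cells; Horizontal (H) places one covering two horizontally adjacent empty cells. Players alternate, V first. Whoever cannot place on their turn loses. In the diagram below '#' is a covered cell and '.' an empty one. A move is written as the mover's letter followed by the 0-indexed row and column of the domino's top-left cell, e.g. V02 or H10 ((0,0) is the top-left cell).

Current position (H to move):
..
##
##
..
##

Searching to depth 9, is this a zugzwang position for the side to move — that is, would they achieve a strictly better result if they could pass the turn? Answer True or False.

zugzwang(../##/##/../##, H) = False

p1 H@[../##/##/../##]: H00[##/##/##/../##]+1* H30[../##/##/##/##]+1
p2 V@[##/##/##/../##] terminal -1; root [../##/##/../##] d9
if H skipped the turn, V would face:
~ p1 V@[../##/##/../##] terminal -1; root [../##/##/../##] d9
compare (H): move=+1 vs pass=+1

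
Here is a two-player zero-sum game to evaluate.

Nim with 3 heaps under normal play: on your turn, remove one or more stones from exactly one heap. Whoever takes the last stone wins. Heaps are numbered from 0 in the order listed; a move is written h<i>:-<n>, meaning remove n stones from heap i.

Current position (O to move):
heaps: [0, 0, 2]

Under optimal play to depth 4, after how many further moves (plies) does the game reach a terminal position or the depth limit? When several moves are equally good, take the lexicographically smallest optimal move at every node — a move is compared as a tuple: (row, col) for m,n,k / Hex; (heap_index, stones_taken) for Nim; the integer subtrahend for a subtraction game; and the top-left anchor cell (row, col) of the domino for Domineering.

[(0,0,2)] O move#1: h2:-1:-1/(0,0,1), h2:-2:+1/(0,0,0)*
[(0,0,0)] end (terminal -1, X#2); searched (0,0,2) to 4

PV length from [(0,0,2)]: 1 ply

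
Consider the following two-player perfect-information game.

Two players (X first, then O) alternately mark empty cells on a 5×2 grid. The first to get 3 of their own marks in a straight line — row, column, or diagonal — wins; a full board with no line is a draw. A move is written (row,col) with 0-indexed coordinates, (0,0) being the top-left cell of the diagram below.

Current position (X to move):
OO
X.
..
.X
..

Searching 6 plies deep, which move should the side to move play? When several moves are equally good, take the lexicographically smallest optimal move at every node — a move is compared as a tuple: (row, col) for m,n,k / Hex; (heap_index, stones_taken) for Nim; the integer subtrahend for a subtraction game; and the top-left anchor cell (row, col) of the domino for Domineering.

p1 X@[OO/X./../.X/..]: (1,1)[OO/XX/../.X/..]+0 (2,0)[OO/X./X./.X/..]+1* (2,1)[OO/X./.X/.X/..]+1 (3,0)[OO/X./../XX/..]+1 (4,0)[OO/X./../.X/X.]+0 (4,1)[OO/X./../.X/.X]+0
p2 O@[OO/X./X./.X/..]: (1,1)[OO/XO/X./.X/..]-1* (2,1)[OO/X./XO/.X/..]-1 (3,0)[OO/X./X./OX/..]-1 (4,0)[OO/X./X./.X/O.]-1 (4,1)[OO/X./X./.X/.O]-1
p3 X@[OO/XO/X./.X/..]: (2,1)[OO/XO/XX/.X/..]+1* (3,0)[OO/XO/X./XX/..]+1 (4,0)[OO/XO/X./.X/X.]-1 (4,1)[OO/XO/X./.X/.X]-1
p4 O@[OO/XO/XX/.X/..]: (3,0)[OO/XO/XX/OX/..]-1* (4,0)[OO/XO/XX/.X/O.]-1 (4,1)[OO/XO/XX/.X/.O]-1
p5 X@[OO/XO/XX/OX/..]: (4,0)[OO/XO/XX/OX/X.]+0 (4,1)[OO/XO/XX/OX/.X]+1*
p6 O@[OO/XO/XX/OX/.X] terminal -1; root [OO/X./../.X/..] d6

X's best at [OO/X./../.X/..]: (2,0)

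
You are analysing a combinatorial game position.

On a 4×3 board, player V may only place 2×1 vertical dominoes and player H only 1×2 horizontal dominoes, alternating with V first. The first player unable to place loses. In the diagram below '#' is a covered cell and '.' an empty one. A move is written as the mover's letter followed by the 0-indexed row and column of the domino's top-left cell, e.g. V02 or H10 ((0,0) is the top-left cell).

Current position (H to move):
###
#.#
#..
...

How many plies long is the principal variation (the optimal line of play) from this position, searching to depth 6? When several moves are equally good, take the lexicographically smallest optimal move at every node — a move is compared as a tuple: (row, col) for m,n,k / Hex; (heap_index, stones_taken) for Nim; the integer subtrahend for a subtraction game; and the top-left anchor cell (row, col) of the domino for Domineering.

ply 1, H at ###/#.#/#../... | H21=+1→###/#.#/###/...*; H30=-1→###/#.#/#../##.; H31=-1→###/#.#/#../.##
ply 2: ###/#.#/###/... is terminal -1 (V); from ###/#.#/#../... depth 6

PV length from [###/#.#/#../...]: 1 ply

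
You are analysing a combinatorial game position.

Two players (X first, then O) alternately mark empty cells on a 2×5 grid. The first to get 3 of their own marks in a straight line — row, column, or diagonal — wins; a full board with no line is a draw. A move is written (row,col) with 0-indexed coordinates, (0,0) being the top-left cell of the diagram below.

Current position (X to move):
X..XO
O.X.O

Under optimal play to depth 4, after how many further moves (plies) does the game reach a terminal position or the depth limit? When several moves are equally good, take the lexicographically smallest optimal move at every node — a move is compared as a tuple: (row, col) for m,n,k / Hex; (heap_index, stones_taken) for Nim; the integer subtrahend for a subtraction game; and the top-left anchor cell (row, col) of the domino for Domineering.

PV length from [X..XO/O.X.O]: 4 plies

[X..XO/O.X.O] X move#1: (0,1):+0/XX.XO/O.X.O*, (0,2):+0/X.XXO/O.X.O, (1,1):+0/X..XO/OXX.O, (1,3):+0/X..XO/O.XXO
[XX.XO/O.X.O] O move#2: (0,2):+0/XXOXO/O.X.O*, (1,1):-1/XX.XO/OOX.O, (1,3):-1/XX.XO/O.XOO
[XXOXO/O.X.O] X move#3: (1,1):+0/XXOXO/OXX.O*, (1,3):+0/XXOXO/O.XXO
[XXOXO/OXX.O] O move#4: (1,3):+0/XXOXO/OXXOO*
[XXOXO/OXXOO] end (terminal +0, X#5); searched X..XO/O.X.O to 4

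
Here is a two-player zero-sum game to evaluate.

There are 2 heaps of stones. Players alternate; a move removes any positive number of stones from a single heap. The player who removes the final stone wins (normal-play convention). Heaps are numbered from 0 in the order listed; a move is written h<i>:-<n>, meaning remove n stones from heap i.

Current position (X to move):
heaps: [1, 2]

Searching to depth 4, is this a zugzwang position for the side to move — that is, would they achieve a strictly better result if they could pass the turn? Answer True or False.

zugzwang((1,2), X) = False

p1 X@[(1,2)]: h0:-1[(0,2)]-1 h1:-1[(1,1)]+1* h1:-2[(1,0)]-1
p2 O@[(1,1)]: h0:-1[(0,1)]-1* h1:-1[(1,0)]-1
p3 X@[(0,1)]: h1:-1[(0,0)]+1*
p4 O@[(0,0)] terminal -1; root [(1,2)] d4
if X skipped the turn, O would face:
~ p1 O@[(1,2)]: h0:-1[(0,2)]-1 h1:-1[(1,1)]+1* h1:-2[(1,0)]-1
~ p2 X@[(1,1)]: h0:-1[(0,1)]-1* h1:-1[(1,0)]-1
~ p3 O@[(0,1)]: h1:-1[(0,0)]+1*
~ p4 X@[(0,0)] terminal -1; root [(1,2)] d4
compare (X): move=+1 vs pass=-1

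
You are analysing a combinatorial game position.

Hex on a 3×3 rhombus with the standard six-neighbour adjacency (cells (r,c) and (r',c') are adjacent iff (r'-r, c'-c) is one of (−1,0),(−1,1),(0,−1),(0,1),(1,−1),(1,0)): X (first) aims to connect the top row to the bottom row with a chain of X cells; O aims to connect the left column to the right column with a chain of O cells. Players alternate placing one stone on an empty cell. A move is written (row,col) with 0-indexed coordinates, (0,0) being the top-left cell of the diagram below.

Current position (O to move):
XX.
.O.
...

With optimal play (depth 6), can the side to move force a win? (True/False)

p1 O@[XX./.O./...]: (0,2)[XXO/.O./...]+1* (1,0)[XX./OO./...]+1 (1,2)[XX./.OO/...]+1 (2,0)[XX./.O./O..]+1 (2,1)[XX./.O./.O.]+1 (2,2)[XX./.O./..O]+1
p2 X@[XXO/.O./...]: (1,0)[XXO/XO./...]-1* (1,2)[XXO/.OX/...]-1 (2,0)[XXO/.O./X..]-1 (2,1)[XXO/.O./.X.]-1 (2,2)[XXO/.O./..X]-1
p3 O@[XXO/XO./...]: (1,2)[XXO/XOO/...]-1 (2,0)[XXO/XO./O..]+1* (2,1)[XXO/XO./.O.]-1 (2,2)[XXO/XO./..O]-1
p4 X@[XXO/XO./O..] terminal -1; root [XX./.O./...] d6

O winning at [XX./.O./...]: True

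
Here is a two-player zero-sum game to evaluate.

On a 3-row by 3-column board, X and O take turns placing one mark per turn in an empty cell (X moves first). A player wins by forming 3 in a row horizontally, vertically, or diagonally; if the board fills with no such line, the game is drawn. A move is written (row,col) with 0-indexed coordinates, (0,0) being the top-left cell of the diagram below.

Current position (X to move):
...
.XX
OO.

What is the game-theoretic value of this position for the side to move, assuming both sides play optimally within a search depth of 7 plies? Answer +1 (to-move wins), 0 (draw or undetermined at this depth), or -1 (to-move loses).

[.../.XX/OO.] X move#1: (0,0):-1/X../.XX/OO., (0,1):-1/.X./.XX/OO., (0,2):-1/..X/.XX/OO., (1,0):+1/.../XXX/OO.*, (2,2):+1/.../.XX/OOX
[.../XXX/OO.] end (terminal -1, O#2); searched .../.XX/OO. to 7

value(.../.XX/OO., X) = +1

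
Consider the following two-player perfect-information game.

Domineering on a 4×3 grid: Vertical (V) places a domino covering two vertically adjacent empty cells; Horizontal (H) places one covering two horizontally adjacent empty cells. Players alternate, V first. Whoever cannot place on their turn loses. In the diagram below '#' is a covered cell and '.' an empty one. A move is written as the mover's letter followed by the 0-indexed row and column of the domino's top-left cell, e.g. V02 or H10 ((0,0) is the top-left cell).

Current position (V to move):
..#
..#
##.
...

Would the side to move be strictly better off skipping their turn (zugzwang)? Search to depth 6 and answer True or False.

zugzwang(..#/..#/##./..., V) = False

ply 1, V at ..#/..#/##./... | V00=+1→#.#/#.#/##./...*; V01=+1→.##/.##/##./...; V22=-1→..#/..#/###/..#
ply 2, H at #.#/#.#/##./... | H30=-1→#.#/#.#/##./##.*; H31=-1→#.#/#.#/##./.##
ply 3, V at #.#/#.#/##./##. | V01=+1→###/###/##./##.*; V22=+1→#.#/#.#/###/###
ply 4: ###/###/##./##. is terminal -1 (H); from ..#/..#/##./... depth 6
pass branch (H moves first from the same position):
  | ply 1, H at ..#/..#/##./... | H00=+1→###/..#/##./...*; H10=+1→..#/###/##./...; H30=-1→..#/..#/##./##.; H31=-1→..#/..#/##./.##
  | ply 2, V at ###/..#/##./... | V22=-1→###/..#/###/..#*
  | ply 3, H at ###/..#/###/..# | H10=+1→###/###/###/..#*; H30=+1→###/..#/###/###
  | ply 4: ###/###/###/..# is terminal -1 (V); from ..#/..#/##./... depth 6
V moving scores +1; V passing scores -1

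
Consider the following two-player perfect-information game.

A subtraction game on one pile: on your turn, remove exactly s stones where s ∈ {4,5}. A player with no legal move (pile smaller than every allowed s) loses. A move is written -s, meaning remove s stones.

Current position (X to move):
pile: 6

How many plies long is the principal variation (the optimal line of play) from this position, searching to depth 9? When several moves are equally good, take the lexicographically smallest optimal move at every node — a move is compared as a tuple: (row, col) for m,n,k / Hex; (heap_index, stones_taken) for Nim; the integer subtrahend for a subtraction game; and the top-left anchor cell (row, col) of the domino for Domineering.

PV length from [6]: 1 ply

[6] X move#1: -4:+1/2*, -5:+1/1
[2] end (terminal -1, O#2); searched 6 to 9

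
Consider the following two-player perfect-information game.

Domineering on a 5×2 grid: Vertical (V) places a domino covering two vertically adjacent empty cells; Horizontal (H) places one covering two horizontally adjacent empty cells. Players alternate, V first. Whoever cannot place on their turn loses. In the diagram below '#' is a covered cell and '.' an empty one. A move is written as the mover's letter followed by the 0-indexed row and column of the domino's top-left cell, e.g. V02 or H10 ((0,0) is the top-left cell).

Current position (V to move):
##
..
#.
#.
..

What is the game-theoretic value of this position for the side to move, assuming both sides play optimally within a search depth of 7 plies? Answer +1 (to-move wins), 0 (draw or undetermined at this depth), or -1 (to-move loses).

ply 1, V at ##/../#./#./.. | V11=-1→##/.#/##/#./..*; V21=-1→##/../##/##/..; V31=-1→##/../#./##/.#
ply 2, H at ##/.#/##/#./.. | H40=+1→##/.#/##/#./##*
ply 3: ##/.#/##/#./## is terminal -1 (V); from ##/../#./#./.. depth 7

value(##/../#./#./.., V) = -1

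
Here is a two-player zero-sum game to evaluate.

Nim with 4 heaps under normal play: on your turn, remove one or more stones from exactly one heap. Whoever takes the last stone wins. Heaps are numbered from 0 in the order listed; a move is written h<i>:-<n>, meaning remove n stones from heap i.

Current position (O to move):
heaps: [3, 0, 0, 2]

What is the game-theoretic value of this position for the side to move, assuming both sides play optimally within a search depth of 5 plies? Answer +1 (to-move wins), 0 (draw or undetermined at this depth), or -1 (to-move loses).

value((3,0,0,2), O) = +1

p1 O@[(3,0,0,2)]: h0:-1[(2,0,0,2)]+1* h0:-2[(1,0,0,2)]-1 h0:-3[(0,0,0,2)]-1 h3:-1[(3,0,0,1)]-1 h3:-2[(3,0,0,0)]-1
p2 X@[(2,0,0,2)]: h0:-1[(1,0,0,2)]-1* h0:-2[(0,0,0,2)]-1 h3:-1[(2,0,0,1)]-1 h3:-2[(2,0,0,0)]-1
p3 O@[(1,0,0,2)]: h0:-1[(0,0,0,2)]-1 h3:-1[(1,0,0,1)]+1* h3:-2[(1,0,0,0)]-1
p4 X@[(1,0,0,1)]: h0:-1[(0,0,0,1)]-1* h3:-1[(1,0,0,0)]-1
p5 O@[(0,0,0,1)]: h3:-1[(0,0,0,0)]+1*
p6 X@[(0,0,0,0)] terminal -1; root [(3,0,0,2)] d5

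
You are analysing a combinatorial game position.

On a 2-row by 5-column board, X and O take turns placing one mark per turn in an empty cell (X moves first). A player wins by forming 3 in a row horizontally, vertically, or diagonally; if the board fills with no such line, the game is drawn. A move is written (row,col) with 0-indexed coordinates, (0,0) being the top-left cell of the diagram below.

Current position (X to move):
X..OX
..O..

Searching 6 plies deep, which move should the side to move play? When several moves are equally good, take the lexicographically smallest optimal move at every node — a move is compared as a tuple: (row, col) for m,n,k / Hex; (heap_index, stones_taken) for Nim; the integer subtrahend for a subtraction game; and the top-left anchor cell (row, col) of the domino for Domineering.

X's best at [X..OX/..O..]: (0,1)

ply 1, X at X..OX/..O.. | (0,1)=+0→XX.OX/..O..*; (0,2)=+0→X.XOX/..O..; (1,0)=-1→X..OX/X.O..; (1,1)=+0→X..OX/.XO..; (1,3)=+0→X..OX/..OX.; (1,4)=-1→X..OX/..O.X
ply 2, O at XX.OX/..O.. | (0,2)=+0→XXOOX/..O..*; (1,0)=-1→XX.OX/O.O..; (1,1)=-1→XX.OX/.OO..; (1,3)=-1→XX.OX/..OO.; (1,4)=-1→XX.OX/..O.O
ply 3, X at XXOOX/..O.. | (1,0)=-1→XXOOX/X.O..; (1,1)=+0→XXOOX/.XO..*; (1,3)=+0→XXOOX/..OX.; (1,4)=-1→XXOOX/..O.X
ply 4, O at XXOOX/.XO.. | (1,0)=+0→XXOOX/OXO..*; (1,3)=+0→XXOOX/.XOO.; (1,4)=+0→XXOOX/.XO.O
ply 5, X at XXOOX/OXO.. | (1,3)=+0→XXOOX/OXOX.*; (1,4)=+0→XXOOX/OXO.X
ply 6, O at XXOOX/OXOX. | (1,4)=+0→XXOOX/OXOXO*
ply 7: XXOOX/OXOXO is terminal +0 (X); from X..OX/..O.. depth 6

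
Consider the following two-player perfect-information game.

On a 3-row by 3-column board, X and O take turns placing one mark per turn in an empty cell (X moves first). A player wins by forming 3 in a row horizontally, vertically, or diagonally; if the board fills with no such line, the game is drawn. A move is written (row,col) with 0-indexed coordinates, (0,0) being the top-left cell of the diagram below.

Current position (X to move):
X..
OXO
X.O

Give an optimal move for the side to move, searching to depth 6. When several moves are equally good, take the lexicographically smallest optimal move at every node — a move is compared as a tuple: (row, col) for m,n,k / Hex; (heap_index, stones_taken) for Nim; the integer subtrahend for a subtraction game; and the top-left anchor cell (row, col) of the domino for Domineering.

p1 X@[X../OXO/X.O]: (0,1)[XX./OXO/X.O]-1 (0,2)[X.X/OXO/X.O]+1* (2,1)[X../OXO/XXO]-1
p2 O@[X.X/OXO/X.O] terminal -1; root [X../OXO/X.O] d6

X's best at [X../OXO/X.O]: (0,2)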